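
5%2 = 1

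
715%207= 94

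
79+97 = 176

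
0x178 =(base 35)aq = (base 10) 376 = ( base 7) 1045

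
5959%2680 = 599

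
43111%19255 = 4601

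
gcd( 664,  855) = 1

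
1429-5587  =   - 4158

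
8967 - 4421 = 4546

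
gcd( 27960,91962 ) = 6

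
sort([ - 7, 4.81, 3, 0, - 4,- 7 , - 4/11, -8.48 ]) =[-8.48, - 7, - 7, - 4, - 4/11,0, 3, 4.81 ] 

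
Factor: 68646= 2^1*3^1*17^1*673^1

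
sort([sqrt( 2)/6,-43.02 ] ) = [ - 43.02, sqrt ( 2 )/6 ] 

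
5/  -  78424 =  - 1 + 78419/78424= - 0.00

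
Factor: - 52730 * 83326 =-4393779980 = -2^2*5^1*61^1*683^1*5273^1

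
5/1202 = 5/1202 = 0.00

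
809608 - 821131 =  - 11523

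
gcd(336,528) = 48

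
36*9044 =325584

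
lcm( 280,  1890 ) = 7560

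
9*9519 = 85671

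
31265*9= 281385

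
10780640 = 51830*208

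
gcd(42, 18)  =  6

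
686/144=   4 + 55/72=4.76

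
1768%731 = 306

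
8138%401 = 118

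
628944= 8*78618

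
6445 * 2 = 12890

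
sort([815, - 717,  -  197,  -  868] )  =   [ - 868, - 717,- 197, 815]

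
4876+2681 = 7557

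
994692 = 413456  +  581236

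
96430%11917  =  1094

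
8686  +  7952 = 16638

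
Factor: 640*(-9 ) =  - 5760 = - 2^7*3^2*5^1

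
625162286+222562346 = 847724632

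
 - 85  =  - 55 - 30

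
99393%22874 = 7897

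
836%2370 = 836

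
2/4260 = 1/2130 = 0.00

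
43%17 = 9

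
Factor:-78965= - 5^1*17^1*929^1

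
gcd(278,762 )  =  2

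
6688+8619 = 15307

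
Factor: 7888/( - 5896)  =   - 986/737 = - 2^1*11^( - 1) * 17^1*29^1*67^( - 1 )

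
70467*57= 4016619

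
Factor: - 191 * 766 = -2^1*191^1*383^1 = -146306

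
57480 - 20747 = 36733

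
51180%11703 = 4368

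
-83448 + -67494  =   - 150942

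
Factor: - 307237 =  - 7^1*43891^1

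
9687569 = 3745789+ 5941780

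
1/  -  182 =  - 1/182 = -0.01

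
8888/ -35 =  - 8888/35 =-  253.94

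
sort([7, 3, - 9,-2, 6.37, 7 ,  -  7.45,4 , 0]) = [  -  9,-7.45, - 2,0 , 3, 4,  6.37,  7 , 7]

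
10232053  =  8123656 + 2108397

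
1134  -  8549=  - 7415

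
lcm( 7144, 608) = 28576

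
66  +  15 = 81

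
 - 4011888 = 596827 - 4608715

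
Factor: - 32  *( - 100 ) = 2^7 *5^2 = 3200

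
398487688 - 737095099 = - 338607411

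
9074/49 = 185 + 9/49 = 185.18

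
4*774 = 3096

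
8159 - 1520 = 6639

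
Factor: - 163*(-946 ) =154198 = 2^1*11^1* 43^1* 163^1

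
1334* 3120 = 4162080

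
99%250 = 99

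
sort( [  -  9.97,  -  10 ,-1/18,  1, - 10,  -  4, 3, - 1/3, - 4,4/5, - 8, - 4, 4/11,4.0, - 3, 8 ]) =[ - 10, - 10, - 9.97, - 8,-4, - 4 , - 4 , - 3, - 1/3, - 1/18, 4/11,4/5,1, 3,4.0, 8] 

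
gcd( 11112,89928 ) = 24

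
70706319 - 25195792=45510527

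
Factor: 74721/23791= 3^1 * 37^ ( - 1)*643^( - 1)*24907^1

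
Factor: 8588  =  2^2  *  19^1*113^1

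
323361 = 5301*61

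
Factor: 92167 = 37^1*47^1*53^1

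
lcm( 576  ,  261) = 16704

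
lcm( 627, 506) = 28842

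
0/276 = 0 = 0.00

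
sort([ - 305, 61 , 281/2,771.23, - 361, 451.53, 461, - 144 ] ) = [ - 361, - 305,  -  144, 61,281/2, 451.53, 461,771.23]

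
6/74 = 3/37 = 0.08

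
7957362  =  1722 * 4621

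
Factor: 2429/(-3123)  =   - 7/9 =- 3^( - 2 )*7^1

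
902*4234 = 3819068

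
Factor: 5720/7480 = 13^1*17^(-1 ) = 13/17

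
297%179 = 118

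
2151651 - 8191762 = - 6040111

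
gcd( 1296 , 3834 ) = 54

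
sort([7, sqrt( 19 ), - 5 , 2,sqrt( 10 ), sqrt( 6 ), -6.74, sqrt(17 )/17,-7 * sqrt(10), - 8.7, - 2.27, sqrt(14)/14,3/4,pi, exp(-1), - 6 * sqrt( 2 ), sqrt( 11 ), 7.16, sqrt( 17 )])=[ - 7*sqrt ( 10) , - 8.7, - 6*sqrt(2), - 6.74, - 5, - 2.27, sqrt(17 ) /17, sqrt( 14)/14, exp( - 1 ), 3/4,2, sqrt(6), pi,sqrt( 10), sqrt( 11), sqrt( 17 ),  sqrt( 19), 7,7.16]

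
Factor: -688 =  - 2^4 * 43^1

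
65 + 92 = 157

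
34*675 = 22950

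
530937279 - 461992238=68945041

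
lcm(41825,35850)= 250950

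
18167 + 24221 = 42388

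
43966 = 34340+9626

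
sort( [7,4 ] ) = [4,7]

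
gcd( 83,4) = 1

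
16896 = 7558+9338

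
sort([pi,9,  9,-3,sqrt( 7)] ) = [ -3,sqrt( 7), pi,9,9] 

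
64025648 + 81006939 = 145032587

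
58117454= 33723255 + 24394199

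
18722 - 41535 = -22813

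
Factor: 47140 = 2^2*  5^1*2357^1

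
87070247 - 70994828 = 16075419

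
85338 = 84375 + 963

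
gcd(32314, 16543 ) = 1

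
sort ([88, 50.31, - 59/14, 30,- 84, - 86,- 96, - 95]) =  [ - 96, - 95,  -  86, - 84,-59/14,30,50.31,88]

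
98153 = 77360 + 20793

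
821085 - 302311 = 518774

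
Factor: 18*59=1062= 2^1 *3^2*59^1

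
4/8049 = 4/8049=0.00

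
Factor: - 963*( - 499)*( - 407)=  - 3^2*11^1*37^1*107^1*499^1 = - 195578559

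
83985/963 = 27995/321 = 87.21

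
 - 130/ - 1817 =130/1817 = 0.07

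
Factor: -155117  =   - 181^1*857^1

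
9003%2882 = 357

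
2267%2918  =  2267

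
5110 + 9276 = 14386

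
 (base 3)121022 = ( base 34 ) cw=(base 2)110111000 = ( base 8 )670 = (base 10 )440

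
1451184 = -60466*( - 24 ) 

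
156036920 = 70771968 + 85264952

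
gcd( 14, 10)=2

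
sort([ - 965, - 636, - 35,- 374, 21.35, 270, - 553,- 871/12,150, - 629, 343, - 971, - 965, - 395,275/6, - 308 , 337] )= [ - 971,-965, - 965, - 636, - 629,- 553 ,-395, - 374,  -  308, - 871/12, - 35, 21.35, 275/6, 150,  270, 337,343]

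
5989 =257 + 5732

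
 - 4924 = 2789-7713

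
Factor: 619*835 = 516865 = 5^1*167^1*619^1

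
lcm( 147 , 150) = 7350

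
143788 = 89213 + 54575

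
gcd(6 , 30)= 6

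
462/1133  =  42/103=0.41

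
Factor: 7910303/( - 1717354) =-2^(  -  1 )* 53^1*659^( - 1 )*1303^(-1 )*149251^1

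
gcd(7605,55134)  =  9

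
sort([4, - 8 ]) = [ - 8,4 ] 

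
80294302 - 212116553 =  - 131822251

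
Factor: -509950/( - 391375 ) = 658/505 = 2^1*5^(  -  1) * 7^1*47^1*101^( - 1 )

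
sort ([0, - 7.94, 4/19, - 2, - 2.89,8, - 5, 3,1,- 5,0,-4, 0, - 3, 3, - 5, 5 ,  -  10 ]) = [ - 10, - 7.94, - 5, - 5,-5, -4,  -  3, - 2.89, -2 , 0,0,0, 4/19,1,3, 3,5, 8 ]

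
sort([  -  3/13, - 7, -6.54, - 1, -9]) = [ - 9, - 7, - 6.54,-1, - 3/13]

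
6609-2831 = 3778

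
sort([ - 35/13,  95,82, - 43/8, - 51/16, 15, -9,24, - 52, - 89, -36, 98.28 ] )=[ - 89, - 52, - 36, - 9, - 43/8, - 51/16, - 35/13 , 15,24,82 , 95,98.28]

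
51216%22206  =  6804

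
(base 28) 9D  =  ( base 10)265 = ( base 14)14d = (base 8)411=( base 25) AF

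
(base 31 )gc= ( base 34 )ew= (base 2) 111111100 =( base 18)1A4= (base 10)508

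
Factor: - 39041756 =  - 2^2*13^1*750803^1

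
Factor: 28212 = 2^2 *3^1*2351^1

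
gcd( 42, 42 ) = 42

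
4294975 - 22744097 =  - 18449122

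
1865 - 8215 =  - 6350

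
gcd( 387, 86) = 43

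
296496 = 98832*3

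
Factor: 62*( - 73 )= - 2^1* 31^1 * 73^1  =  - 4526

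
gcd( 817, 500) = 1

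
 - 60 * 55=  - 3300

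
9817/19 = 516+13/19 = 516.68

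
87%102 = 87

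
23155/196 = 118 + 27/196 = 118.14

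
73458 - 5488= 67970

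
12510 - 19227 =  - 6717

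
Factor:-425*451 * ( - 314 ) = 2^1*5^2 * 11^1*  17^1*41^1  *  157^1 = 60185950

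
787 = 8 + 779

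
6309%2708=893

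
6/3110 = 3/1555=0.00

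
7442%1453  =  177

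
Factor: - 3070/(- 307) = 10 = 2^1*5^1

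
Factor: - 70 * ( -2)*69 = 9660 = 2^2*3^1*5^1*7^1 * 23^1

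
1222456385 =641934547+580521838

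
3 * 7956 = 23868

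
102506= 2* 51253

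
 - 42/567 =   -  2/27 = -0.07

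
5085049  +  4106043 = 9191092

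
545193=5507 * 99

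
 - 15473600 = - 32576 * 475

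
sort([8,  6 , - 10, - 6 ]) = [ - 10, - 6, 6,8] 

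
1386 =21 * 66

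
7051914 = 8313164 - 1261250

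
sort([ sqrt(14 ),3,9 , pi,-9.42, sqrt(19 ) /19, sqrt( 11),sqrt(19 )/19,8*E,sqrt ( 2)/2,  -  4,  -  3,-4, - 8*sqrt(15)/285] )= [ - 9.42, - 4,-4,-3,  -  8*sqrt(15 ) /285,sqrt(19 ) /19, sqrt(19 ) /19,sqrt( 2) /2, 3,  pi , sqrt(11 ), sqrt( 14 ),9, 8 * E] 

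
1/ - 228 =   -  1/228 = - 0.00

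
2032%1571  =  461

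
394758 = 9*43862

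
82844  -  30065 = 52779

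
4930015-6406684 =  - 1476669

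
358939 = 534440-175501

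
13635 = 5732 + 7903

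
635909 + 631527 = 1267436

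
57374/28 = 2049 + 1/14 = 2049.07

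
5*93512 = 467560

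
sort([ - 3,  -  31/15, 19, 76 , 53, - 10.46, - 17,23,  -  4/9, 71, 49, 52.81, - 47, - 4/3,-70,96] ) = [ - 70,-47, - 17, - 10.46, - 3, - 31/15, - 4/3, - 4/9, 19,  23, 49, 52.81, 53, 71, 76,96]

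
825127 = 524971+300156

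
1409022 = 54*26093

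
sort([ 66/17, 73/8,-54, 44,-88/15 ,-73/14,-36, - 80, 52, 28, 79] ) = [ - 80,-54, - 36, - 88/15, - 73/14,66/17, 73/8 , 28, 44, 52, 79]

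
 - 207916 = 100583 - 308499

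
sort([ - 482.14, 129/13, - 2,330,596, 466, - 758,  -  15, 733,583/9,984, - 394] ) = [ - 758, - 482.14, - 394, - 15, - 2,129/13, 583/9 , 330, 466,596, 733,984]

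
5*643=3215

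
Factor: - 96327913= - 11^1*8757083^1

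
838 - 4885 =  - 4047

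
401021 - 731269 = - 330248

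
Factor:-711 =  - 3^2*79^1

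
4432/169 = 4432/169 = 26.22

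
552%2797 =552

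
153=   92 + 61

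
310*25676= 7959560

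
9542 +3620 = 13162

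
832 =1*832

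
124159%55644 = 12871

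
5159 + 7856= 13015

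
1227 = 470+757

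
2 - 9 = -7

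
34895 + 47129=82024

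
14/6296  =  7/3148 = 0.00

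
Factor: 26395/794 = 2^( - 1)*5^1*397^( - 1 ) * 5279^1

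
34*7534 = 256156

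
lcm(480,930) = 14880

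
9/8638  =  9/8638 = 0.00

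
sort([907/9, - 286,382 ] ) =[ - 286,907/9,382 ]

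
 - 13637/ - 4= 3409 + 1/4 = 3409.25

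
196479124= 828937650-632458526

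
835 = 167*5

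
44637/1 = 44637 = 44637.00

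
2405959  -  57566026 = -55160067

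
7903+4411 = 12314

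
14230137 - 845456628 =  - 831226491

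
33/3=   11 = 11.00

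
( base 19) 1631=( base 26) DB9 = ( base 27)CCB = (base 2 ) 10001101111011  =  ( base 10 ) 9083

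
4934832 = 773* 6384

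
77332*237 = 18327684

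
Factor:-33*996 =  - 32868 = - 2^2 * 3^2*11^1*83^1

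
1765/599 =2 +567/599 = 2.95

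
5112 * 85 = 434520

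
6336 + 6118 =12454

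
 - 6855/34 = -6855/34 = - 201.62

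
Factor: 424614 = 2^1*3^1*70769^1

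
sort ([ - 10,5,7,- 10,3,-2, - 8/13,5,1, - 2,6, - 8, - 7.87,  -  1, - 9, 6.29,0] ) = [-10, - 10, - 9, - 8,-7.87,-2,-2, - 1,-8/13,0, 1,3, 5, 5,6,6.29,7]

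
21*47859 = 1005039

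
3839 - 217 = 3622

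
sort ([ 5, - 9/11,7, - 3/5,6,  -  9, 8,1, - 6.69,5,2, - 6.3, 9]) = [ - 9,  -  6.69, - 6.3,-9/11, - 3/5, 1,2, 5, 5,6,7,8, 9 ]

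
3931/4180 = 3931/4180 = 0.94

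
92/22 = 4+2/11= 4.18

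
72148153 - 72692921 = - 544768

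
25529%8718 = 8093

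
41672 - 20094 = 21578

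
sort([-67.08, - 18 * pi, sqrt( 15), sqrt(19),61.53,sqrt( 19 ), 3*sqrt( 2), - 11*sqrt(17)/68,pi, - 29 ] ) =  [ - 67.08, -18 * pi, - 29, - 11*sqrt( 17) /68,  pi, sqrt( 15 ),  3*sqrt(2),sqrt( 19), sqrt( 19),61.53 ] 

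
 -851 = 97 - 948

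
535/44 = 12 + 7/44= 12.16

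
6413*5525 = 35431825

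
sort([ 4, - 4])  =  [  -  4, 4 ]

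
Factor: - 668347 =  - 668347^1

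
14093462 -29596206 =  - 15502744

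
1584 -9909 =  - 8325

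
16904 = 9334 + 7570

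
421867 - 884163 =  - 462296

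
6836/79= 6836/79 = 86.53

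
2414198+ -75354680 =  - 72940482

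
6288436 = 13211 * 476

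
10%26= 10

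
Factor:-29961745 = -5^1*11^1*544759^1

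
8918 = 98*91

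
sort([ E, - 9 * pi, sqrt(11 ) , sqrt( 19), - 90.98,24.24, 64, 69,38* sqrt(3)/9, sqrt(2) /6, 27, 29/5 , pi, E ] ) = [ - 90.98, - 9* pi,sqrt( 2 ) /6, E,E,  pi , sqrt(11) , sqrt( 19), 29/5,38*sqrt(3)/9 , 24.24,27, 64,  69]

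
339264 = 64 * 5301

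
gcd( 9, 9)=9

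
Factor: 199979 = 13^1*15383^1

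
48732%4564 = 3092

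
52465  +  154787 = 207252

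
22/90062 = 11/45031 = 0.00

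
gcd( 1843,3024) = 1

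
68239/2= 68239/2 =34119.50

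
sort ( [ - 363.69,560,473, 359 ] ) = [ - 363.69,  359 , 473, 560] 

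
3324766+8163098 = 11487864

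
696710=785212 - 88502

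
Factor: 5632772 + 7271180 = 2^4*17^1*47441^1  =  12903952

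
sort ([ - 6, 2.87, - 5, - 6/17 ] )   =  [-6, - 5, -6/17, 2.87 ]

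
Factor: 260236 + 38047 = 298283= 298283^1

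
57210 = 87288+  - 30078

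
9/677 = 9/677 =0.01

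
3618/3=1206 = 1206.00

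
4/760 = 1/190 = 0.01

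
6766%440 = 166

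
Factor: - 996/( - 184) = 249/46 = 2^( - 1) * 3^1*23^( - 1)*83^1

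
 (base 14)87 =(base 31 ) 3q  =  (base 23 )54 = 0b1110111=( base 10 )119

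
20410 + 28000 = 48410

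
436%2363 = 436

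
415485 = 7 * 59355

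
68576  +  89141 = 157717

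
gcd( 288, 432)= 144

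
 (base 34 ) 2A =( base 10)78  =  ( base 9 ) 86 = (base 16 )4e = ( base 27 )2O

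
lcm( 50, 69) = 3450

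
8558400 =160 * 53490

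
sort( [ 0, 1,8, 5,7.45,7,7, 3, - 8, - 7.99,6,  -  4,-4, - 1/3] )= [ - 8 , - 7.99,  -  4, - 4 ,-1/3, 0,  1, 3,  5, 6,7,7 , 7.45,8]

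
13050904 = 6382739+6668165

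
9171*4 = 36684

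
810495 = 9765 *83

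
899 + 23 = 922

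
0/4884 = 0 = 0.00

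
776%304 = 168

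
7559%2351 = 506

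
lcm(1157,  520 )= 46280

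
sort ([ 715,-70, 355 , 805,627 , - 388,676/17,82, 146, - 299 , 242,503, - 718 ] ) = [ - 718,  -  388, - 299, - 70, 676/17, 82 , 146,242 , 355, 503, 627,715, 805 ] 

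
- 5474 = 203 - 5677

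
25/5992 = 25/5992 = 0.00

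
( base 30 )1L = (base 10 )51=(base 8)63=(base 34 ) 1h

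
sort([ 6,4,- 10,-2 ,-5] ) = [ - 10, - 5, - 2,4,6]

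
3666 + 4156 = 7822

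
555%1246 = 555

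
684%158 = 52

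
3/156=1/52  =  0.02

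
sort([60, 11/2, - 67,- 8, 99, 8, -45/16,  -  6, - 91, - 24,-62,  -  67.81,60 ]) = [-91,  -  67.81 , - 67,-62, - 24, - 8, -6 , -45/16, 11/2,8,60,60, 99] 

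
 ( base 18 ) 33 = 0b111001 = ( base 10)57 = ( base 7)111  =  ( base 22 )2D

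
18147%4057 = 1919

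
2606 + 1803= 4409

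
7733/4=1933+ 1/4= 1933.25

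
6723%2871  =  981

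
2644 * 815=2154860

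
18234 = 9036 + 9198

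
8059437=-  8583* ( - 939)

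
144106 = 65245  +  78861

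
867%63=48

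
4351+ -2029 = 2322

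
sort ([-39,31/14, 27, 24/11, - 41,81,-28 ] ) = [  -  41, -39, - 28,24/11,  31/14,27 , 81 ]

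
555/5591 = 555/5591 = 0.10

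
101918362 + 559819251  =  661737613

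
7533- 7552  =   - 19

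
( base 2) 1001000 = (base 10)72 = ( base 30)2C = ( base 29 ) 2e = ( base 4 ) 1020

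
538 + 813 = 1351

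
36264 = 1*36264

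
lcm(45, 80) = 720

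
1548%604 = 340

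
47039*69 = 3245691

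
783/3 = 261 = 261.00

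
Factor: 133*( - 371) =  - 49343= - 7^2 * 19^1*53^1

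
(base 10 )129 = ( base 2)10000001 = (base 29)4d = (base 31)45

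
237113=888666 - 651553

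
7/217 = 1/31 = 0.03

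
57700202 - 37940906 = 19759296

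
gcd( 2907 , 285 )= 57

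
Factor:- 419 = - 419^1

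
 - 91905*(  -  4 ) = 367620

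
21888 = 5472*4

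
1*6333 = 6333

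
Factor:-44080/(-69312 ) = 145/228  =  2^(-2)*3^ ( - 1 )*5^1*19^ (-1 )*29^1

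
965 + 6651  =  7616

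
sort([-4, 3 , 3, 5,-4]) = [-4, - 4, 3, 3,5 ]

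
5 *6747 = 33735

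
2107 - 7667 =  - 5560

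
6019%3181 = 2838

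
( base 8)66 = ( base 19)2G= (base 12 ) 46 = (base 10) 54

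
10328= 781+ 9547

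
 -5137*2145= - 11018865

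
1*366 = 366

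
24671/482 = 51 + 89/482 = 51.18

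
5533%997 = 548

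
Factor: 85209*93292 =2^2*3^1*83^1*281^1*28403^1 = 7949318028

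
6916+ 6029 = 12945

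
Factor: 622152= 2^3 * 3^2*8641^1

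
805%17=6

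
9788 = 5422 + 4366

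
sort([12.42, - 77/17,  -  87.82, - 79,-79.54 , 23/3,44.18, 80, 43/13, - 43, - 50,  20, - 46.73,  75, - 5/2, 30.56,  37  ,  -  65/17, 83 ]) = [  -  87.82,-79.54, -79,  -  50, - 46.73,  -  43, - 77/17,  -  65/17,-5/2, 43/13,23/3,12.42 , 20, 30.56, 37, 44.18,75,80,83 ]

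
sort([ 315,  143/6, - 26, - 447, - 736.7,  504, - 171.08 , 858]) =[ - 736.7, - 447, - 171.08,-26,143/6,315,504,858 ]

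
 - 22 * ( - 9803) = 215666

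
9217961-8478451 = 739510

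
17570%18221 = 17570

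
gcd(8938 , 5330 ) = 82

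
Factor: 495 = 3^2*5^1*11^1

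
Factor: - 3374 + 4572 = 2^1*599^1 = 1198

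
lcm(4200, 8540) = 256200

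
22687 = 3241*7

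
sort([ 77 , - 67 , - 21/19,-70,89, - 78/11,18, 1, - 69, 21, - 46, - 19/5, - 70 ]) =[ - 70, - 70 , - 69, - 67,-46, - 78/11, - 19/5 , - 21/19,1, 18, 21, 77,  89 ]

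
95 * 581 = 55195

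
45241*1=45241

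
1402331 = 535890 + 866441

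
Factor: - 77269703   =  -7^1*11038529^1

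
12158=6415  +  5743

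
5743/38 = 5743/38  =  151.13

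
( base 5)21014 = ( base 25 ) 259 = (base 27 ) 1O7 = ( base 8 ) 2550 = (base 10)1384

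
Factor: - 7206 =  - 2^1* 3^1*1201^1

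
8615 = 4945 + 3670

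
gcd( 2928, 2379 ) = 183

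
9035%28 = 19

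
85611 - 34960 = 50651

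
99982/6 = 16663  +  2/3 = 16663.67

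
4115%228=11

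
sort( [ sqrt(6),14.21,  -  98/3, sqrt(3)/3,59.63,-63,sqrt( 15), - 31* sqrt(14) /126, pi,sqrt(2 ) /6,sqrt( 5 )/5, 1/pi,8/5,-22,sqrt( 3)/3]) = [ - 63,-98/3,-22,-31*sqrt( 14 )/126, sqrt(2 )/6,1/pi,sqrt(5)/5, sqrt(3 )/3,sqrt( 3)/3 , 8/5, sqrt(6 ),pi,sqrt(15),14.21, 59.63]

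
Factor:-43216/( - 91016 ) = 5402/11377 =2^1 *31^(  -  1 )*37^1*73^1*367^ (  -  1 )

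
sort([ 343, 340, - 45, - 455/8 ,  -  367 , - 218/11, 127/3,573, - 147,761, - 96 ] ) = [ - 367,-147, - 96,-455/8, - 45, - 218/11, 127/3,340,343,573,761]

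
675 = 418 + 257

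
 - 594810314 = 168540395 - 763350709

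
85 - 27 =58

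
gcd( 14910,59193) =3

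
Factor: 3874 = 2^1*13^1*149^1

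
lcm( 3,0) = 0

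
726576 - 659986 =66590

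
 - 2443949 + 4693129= 2249180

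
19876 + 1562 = 21438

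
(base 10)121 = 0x79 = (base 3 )11111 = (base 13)94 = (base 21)5g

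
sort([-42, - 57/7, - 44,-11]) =[ - 44,-42, - 11, - 57/7] 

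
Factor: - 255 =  - 3^1*5^1*17^1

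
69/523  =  69/523  =  0.13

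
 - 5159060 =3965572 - 9124632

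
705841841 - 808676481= - 102834640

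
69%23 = 0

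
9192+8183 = 17375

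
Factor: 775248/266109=258416/88703 = 2^4 * 31^1*107^(-1)* 521^1*829^( - 1)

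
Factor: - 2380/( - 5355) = 2^2*3^( - 2) = 4/9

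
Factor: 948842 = 2^1*23^1*20627^1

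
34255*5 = 171275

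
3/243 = 1/81  =  0.01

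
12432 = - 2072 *(-6)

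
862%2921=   862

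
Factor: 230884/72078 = 394/123 = 2^1*3^(-1)*41^(-1)*197^1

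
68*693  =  47124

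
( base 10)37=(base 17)23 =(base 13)2b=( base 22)1f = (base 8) 45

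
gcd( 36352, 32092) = 284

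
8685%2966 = 2753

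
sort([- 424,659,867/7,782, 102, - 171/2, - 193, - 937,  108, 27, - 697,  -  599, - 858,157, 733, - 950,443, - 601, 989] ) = [- 950,  -  937 , - 858, - 697, - 601, - 599,- 424, - 193, -171/2, 27, 102,108,867/7 , 157, 443,  659  ,  733,782, 989]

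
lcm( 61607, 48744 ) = 4435704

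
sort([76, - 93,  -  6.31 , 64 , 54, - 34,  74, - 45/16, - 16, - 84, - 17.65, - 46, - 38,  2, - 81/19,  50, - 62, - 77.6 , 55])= [-93, - 84, - 77.6 ,  -  62, - 46, - 38, - 34, - 17.65, - 16, - 6.31, - 81/19, - 45/16,2,  50, 54,  55, 64, 74,  76 ]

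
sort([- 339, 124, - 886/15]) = [ - 339, - 886/15, 124] 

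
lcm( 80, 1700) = 6800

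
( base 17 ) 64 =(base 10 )106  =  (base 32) 3a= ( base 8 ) 152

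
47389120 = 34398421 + 12990699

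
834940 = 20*41747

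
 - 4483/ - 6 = 4483/6 = 747.17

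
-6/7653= -1 + 2549/2551 = - 0.00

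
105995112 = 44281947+61713165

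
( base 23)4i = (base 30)3K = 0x6e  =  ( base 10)110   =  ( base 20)5a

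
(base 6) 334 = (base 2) 10000010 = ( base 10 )130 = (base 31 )46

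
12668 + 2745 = 15413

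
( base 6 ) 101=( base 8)45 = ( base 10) 37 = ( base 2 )100101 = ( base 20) 1h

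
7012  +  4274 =11286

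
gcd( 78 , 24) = 6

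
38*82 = 3116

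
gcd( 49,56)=7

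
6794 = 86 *79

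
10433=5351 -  - 5082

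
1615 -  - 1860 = 3475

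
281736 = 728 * 387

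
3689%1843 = 3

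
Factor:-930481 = -930481^1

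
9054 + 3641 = 12695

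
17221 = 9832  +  7389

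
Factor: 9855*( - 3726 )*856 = -2^4*3^7 *5^1*23^1*73^1 *107^1 = - 31432088880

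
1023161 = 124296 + 898865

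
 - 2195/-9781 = 2195/9781 = 0.22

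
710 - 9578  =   - 8868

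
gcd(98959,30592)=1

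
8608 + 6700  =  15308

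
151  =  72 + 79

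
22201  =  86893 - 64692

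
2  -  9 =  - 7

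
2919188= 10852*269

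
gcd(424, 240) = 8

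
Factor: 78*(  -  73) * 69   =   - 392886=-2^1*3^2 * 13^1*  23^1*73^1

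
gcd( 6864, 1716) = 1716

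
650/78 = 25/3 = 8.33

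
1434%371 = 321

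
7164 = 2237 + 4927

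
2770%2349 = 421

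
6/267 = 2/89 = 0.02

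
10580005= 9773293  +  806712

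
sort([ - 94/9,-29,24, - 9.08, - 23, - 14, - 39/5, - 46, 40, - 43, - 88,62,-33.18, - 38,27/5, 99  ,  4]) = [ - 88, - 46,-43, - 38, - 33.18, - 29, - 23, - 14, - 94/9, - 9.08, - 39/5,4,27/5,24,40,  62,99 ]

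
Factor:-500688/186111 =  - 304/113 = - 2^4*19^1*113^( - 1) 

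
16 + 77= 93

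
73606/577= 73606/577=127.57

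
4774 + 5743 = 10517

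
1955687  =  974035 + 981652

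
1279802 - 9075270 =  - 7795468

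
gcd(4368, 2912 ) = 1456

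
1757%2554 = 1757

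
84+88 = 172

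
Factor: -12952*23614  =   - 2^4*1619^1*11807^1= -  305848528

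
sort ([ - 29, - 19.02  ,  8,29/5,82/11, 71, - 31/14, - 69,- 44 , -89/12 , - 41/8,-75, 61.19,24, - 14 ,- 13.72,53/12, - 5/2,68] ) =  [ - 75, - 69 , - 44,-29, - 19.02 , - 14, - 13.72 , - 89/12, -41/8, - 5/2, - 31/14,53/12,29/5,82/11, 8 , 24 , 61.19, 68, 71]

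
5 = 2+3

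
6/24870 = 1/4145 = 0.00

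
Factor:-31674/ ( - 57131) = 2^1*3^1 * 5279^1*57131^ (-1)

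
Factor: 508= 2^2*127^1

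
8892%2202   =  84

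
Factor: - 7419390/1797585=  - 494626/119839 = - 2^1 * 11^1*22483^1*119839^( - 1)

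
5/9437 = 5/9437 = 0.00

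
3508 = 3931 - 423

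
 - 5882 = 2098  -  7980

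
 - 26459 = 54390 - 80849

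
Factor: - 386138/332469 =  - 554/477 = - 2^1*3^( - 2)*53^ (-1 ) * 277^1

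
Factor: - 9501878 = -2^1*17^1 *101^1*2767^1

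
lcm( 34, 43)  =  1462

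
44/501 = 44/501 = 0.09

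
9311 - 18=9293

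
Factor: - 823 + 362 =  - 461^1 = -461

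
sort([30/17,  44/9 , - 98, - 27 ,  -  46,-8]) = [ - 98, - 46, - 27, - 8,30/17,44/9] 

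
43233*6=259398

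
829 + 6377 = 7206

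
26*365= 9490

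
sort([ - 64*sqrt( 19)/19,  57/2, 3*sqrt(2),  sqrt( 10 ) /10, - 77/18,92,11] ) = [-64 * sqrt(19 ) /19,-77/18, sqrt(10)/10,3*sqrt( 2),11,57/2,92] 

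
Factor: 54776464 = 2^4*3423529^1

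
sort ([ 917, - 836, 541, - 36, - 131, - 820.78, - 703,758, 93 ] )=[ - 836, - 820.78, - 703, - 131,-36,93, 541, 758, 917]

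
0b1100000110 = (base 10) 774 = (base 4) 30012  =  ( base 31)ou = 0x306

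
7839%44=7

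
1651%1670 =1651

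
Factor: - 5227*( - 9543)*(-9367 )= - 3^1*17^1*19^1*29^1*3181^1*5227^1 = - 467237771787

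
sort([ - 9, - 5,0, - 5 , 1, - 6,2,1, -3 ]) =[ - 9, - 6, - 5, - 5, - 3, 0,  1,1,2 ] 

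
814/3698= 407/1849= 0.22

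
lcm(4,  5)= 20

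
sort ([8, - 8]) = [ - 8, 8]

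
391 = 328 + 63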